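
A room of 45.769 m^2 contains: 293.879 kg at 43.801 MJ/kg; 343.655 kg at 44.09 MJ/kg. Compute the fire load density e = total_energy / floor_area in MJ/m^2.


Total energy = 293.879*43.801 + 343.655*44.09
= 12872.19 + 15151.75
= 28023.94 MJ
e = 28023.94 / 45.769 = 612.29 MJ/m^2

612.29 MJ/m^2


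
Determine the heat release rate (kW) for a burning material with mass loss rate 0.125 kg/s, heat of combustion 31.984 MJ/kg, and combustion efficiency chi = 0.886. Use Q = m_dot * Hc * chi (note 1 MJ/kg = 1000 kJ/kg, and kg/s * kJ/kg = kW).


Hc = 31.984 MJ/kg = 31.984 * 1000 kJ/kg = 31984 kJ/kg
Q = 0.125 kg/s * 31984 kJ/kg * 0.886 = 3542.228 kW

3542.228 kW


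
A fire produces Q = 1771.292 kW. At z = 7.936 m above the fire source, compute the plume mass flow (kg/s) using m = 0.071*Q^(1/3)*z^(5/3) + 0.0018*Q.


Q^(1/3) = 12.099
z^(5/3) = 31.574
First term = 0.071 * 12.099 * 31.574 = 27.124
Second term = 0.0018 * 1771.292 = 3.1883
m = 30.313 kg/s

30.313 kg/s


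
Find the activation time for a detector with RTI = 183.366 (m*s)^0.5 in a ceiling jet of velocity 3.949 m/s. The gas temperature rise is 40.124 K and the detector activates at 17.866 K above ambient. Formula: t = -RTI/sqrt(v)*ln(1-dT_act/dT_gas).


dT_act/dT_gas = 0.44527
ln(1 - 0.44527) = -0.58927
t = -183.366 / sqrt(3.949) * -0.58927 = 54.374 s

54.374 s


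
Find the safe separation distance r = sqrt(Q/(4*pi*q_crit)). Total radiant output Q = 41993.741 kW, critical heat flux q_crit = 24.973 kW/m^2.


4*pi*q_crit = 313.82
Q/(4*pi*q_crit) = 133.81
r = sqrt(133.81) = 11.568 m

11.568 m


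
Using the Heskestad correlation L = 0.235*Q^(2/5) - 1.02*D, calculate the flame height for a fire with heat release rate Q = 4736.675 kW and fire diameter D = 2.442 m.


Q^(2/5) = 29.525
0.235 * Q^(2/5) = 6.9384
1.02 * D = 2.4908
L = 4.4475 m

4.4475 m


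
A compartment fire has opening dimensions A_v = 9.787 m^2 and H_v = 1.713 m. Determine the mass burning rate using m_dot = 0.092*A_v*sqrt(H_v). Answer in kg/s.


sqrt(H_v) = 1.3088
m_dot = 0.092 * 9.787 * 1.3088 = 1.1785 kg/s

1.1785 kg/s


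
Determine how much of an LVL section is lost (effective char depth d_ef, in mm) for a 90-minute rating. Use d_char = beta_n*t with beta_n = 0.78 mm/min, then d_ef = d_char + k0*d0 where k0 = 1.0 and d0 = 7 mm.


d_char = 0.78 * 90 = 70.2 mm
d_ef = 70.2 + 1.0*7 = 77.2 mm

77.2 mm


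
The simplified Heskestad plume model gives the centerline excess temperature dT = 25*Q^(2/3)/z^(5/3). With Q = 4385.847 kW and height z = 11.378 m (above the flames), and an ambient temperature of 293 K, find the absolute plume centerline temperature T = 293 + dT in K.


Q^(2/3) = 267.94
z^(5/3) = 57.559
dT = 25 * 267.94 / 57.559 = 116.38 K
T = 293 + 116.38 = 409.38 K

409.38 K


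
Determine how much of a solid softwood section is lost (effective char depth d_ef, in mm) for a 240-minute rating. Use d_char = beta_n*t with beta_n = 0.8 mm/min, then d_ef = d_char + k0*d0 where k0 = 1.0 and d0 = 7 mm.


d_char = 0.8 * 240 = 192 mm
d_ef = 192 + 1.0*7 = 199 mm

199 mm


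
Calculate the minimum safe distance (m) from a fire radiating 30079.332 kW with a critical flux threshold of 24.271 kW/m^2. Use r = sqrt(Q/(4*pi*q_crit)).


4*pi*q_crit = 305.00
Q/(4*pi*q_crit) = 98.621
r = sqrt(98.621) = 9.9308 m

9.9308 m


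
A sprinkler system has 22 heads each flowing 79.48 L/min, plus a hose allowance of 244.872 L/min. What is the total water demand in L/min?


Sprinkler demand = 22 * 79.48 = 1748.56 L/min
Total = 1748.56 + 244.872 = 1993.432 L/min

1993.432 L/min


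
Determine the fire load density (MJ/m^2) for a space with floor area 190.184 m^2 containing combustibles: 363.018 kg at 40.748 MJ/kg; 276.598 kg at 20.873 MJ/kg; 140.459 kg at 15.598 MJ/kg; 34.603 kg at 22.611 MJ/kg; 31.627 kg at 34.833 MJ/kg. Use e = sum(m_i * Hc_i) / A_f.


Total energy = 363.018*40.748 + 276.598*20.873 + 140.459*15.598 + 34.603*22.611 + 31.627*34.833
= 14792.26 + 5773.430 + 2190.879 + 782.4084 + 1101.663
= 24640.64 MJ
e = 24640.64 / 190.184 = 129.56 MJ/m^2

129.56 MJ/m^2


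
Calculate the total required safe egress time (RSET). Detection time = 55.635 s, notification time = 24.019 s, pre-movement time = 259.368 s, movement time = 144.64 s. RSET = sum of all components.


Total = 55.635 + 24.019 + 259.368 + 144.64 = 483.662 s

483.662 s


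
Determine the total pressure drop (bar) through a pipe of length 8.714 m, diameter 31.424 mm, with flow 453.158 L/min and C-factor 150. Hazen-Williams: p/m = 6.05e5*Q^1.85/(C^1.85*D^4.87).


Q^1.85 = 82047
C^1.85 = 10611
D^4.87 = 1.9573e+07
p/m = 0.23899 bar/m
p_total = 0.23899 * 8.714 = 2.0826 bar

2.0826 bar


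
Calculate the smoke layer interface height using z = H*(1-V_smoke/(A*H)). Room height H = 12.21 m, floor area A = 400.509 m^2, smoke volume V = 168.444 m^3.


V/(A*H) = 0.034445
1 - 0.034445 = 0.96555
z = 12.21 * 0.96555 = 11.789 m

11.789 m


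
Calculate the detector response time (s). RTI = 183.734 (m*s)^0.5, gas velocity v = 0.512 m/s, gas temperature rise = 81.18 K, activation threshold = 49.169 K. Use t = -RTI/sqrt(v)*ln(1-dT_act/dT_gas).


dT_act/dT_gas = 0.60568
ln(1 - 0.60568) = -0.93059
t = -183.734 / sqrt(0.512) * -0.93059 = 238.95 s

238.95 s


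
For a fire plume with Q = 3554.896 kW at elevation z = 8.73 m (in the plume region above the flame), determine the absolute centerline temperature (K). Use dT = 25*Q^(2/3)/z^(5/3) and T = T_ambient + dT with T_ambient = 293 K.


Q^(2/3) = 232.93
z^(5/3) = 37.013
dT = 25 * 232.93 / 37.013 = 157.33 K
T = 293 + 157.33 = 450.33 K

450.33 K


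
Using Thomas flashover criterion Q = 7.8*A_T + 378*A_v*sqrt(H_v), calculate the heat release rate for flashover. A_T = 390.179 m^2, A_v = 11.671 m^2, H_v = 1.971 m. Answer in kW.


7.8*A_T = 3043.4
sqrt(H_v) = 1.4039
378*A_v*sqrt(H_v) = 6193.6
Q = 3043.4 + 6193.6 = 9237.0 kW

9237.0 kW


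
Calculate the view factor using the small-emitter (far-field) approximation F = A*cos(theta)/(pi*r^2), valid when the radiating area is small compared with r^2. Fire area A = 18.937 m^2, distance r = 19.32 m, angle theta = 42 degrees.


cos(42 deg) = 0.74314
pi*r^2 = 1172.6
F = 18.937 * 0.74314 / 1172.6 = 0.012001

0.012001


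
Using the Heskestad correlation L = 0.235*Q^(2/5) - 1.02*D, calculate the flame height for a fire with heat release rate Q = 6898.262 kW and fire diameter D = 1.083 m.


Q^(2/5) = 34.316
0.235 * Q^(2/5) = 8.0642
1.02 * D = 1.1047
L = 6.9596 m

6.9596 m


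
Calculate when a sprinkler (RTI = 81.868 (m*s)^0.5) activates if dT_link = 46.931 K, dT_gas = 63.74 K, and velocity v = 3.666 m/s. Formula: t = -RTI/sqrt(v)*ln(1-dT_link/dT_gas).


dT_link/dT_gas = 0.73629
ln(1 - 0.73629) = -1.3329
t = -81.868 / sqrt(3.666) * -1.3329 = 56.992 s

56.992 s


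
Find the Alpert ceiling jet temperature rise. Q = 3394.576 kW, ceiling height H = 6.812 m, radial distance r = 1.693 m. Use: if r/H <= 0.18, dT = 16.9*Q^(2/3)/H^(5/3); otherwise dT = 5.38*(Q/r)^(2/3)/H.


r/H = 1.693 / 6.812 = 0.24853
r/H > 0.18, so dT = 5.38*(Q/r)^(2/3)/H
Q/r = 2005.1
(Q/r)^(2/3) = 159.01
dT = 5.38 * 159.01 / 6.812 = 125.58 K

125.58 K


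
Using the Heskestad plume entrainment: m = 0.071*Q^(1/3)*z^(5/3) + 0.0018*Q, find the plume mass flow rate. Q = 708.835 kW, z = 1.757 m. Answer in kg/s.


Q^(1/3) = 8.9162
z^(5/3) = 2.5583
First term = 0.071 * 8.9162 * 2.5583 = 1.6195
Second term = 0.0018 * 708.835 = 1.2759
m = 2.8954 kg/s

2.8954 kg/s


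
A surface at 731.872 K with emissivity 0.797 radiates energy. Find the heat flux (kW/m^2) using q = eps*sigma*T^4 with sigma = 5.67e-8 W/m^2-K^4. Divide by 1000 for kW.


T^4 = 2.8691e+11
q = 0.797 * 5.67e-8 * 2.8691e+11 / 1000 = 12.965 kW/m^2

12.965 kW/m^2


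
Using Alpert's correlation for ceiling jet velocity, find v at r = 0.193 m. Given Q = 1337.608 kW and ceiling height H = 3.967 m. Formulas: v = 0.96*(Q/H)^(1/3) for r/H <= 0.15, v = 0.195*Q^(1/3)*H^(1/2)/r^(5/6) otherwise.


r/H = 0.193 / 3.967 = 0.048651
r/H <= 0.15, so v = 0.96*(Q/H)^(1/3)
Q/H = 337.18
(Q/H)^(1/3) = 6.9602
v = 0.96 * 6.9602 = 6.6818 m/s

6.6818 m/s


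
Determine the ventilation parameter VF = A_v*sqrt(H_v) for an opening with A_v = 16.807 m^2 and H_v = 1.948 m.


sqrt(H_v) = 1.3957
VF = 16.807 * 1.3957 = 23.458 m^(5/2)

23.458 m^(5/2)


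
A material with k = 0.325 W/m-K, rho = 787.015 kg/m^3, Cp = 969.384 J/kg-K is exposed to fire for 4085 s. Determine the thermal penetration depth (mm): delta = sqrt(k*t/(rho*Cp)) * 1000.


alpha = 0.325 / (787.015 * 969.384) = 4.2600e-07 m^2/s
alpha * t = 0.0017402
delta = sqrt(0.0017402) * 1000 = 41.716 mm

41.716 mm


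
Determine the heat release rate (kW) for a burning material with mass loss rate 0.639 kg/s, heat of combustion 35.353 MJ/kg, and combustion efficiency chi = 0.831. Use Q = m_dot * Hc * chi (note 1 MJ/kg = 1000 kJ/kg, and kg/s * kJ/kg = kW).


Hc = 35.353 MJ/kg = 35.353 * 1000 kJ/kg = 35353 kJ/kg
Q = 0.639 kg/s * 35353 kJ/kg * 0.831 = 18773 kW

18773 kW


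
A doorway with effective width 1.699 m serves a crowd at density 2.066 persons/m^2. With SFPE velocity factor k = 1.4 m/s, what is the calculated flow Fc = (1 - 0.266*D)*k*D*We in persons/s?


1 - 0.266*D = 1 - 0.266*2.066 = 0.45044
Fs = 0.45044 * 1.4 * 2.066 = 1.3029 persons/(s*m)
Fc = 1.3029 * 1.699 = 2.2136 persons/s

2.2136 persons/s


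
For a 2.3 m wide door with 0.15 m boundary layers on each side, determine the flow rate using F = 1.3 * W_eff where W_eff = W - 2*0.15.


W_eff = 2.3 - 0.30 = 2 m
F = 1.3 * 2 = 2.6 persons/s

2.6 persons/s


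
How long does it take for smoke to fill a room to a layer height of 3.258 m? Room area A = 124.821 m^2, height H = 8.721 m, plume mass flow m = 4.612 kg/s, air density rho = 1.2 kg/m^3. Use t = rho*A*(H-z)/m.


H - z = 5.463 m
t = 1.2 * 124.821 * 5.463 / 4.612 = 177.42 s

177.42 s


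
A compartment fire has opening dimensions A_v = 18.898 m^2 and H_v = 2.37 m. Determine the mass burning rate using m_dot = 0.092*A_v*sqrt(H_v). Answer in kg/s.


sqrt(H_v) = 1.5395
m_dot = 0.092 * 18.898 * 1.5395 = 2.6766 kg/s

2.6766 kg/s


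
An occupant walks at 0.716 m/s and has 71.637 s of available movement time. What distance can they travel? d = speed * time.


d = 0.716 * 71.637 = 51.292 m

51.292 m


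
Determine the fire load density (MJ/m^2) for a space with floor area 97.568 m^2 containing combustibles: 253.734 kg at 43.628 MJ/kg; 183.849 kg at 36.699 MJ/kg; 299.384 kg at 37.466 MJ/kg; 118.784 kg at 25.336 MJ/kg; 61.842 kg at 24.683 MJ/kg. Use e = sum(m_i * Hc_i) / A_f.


Total energy = 253.734*43.628 + 183.849*36.699 + 299.384*37.466 + 118.784*25.336 + 61.842*24.683
= 11069.91 + 6747.074 + 11216.72 + 3009.511 + 1526.446
= 33569.66 MJ
e = 33569.66 / 97.568 = 344.06 MJ/m^2

344.06 MJ/m^2


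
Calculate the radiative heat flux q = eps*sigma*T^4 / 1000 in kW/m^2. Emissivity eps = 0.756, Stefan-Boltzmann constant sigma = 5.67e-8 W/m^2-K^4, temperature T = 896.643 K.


T^4 = 6.4637e+11
q = 0.756 * 5.67e-8 * 6.4637e+11 / 1000 = 27.707 kW/m^2

27.707 kW/m^2


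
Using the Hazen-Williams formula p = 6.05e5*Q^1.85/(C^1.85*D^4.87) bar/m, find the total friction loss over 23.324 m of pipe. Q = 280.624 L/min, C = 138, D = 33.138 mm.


Q^1.85 = 33809
C^1.85 = 9094.4
D^4.87 = 2.5351e+07
p/m = 0.088720 bar/m
p_total = 0.088720 * 23.324 = 2.0693 bar

2.0693 bar


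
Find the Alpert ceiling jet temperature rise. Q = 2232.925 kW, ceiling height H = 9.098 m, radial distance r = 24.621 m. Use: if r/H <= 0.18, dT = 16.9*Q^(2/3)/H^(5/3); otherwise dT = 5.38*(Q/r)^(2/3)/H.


r/H = 24.621 / 9.098 = 2.7062
r/H > 0.18, so dT = 5.38*(Q/r)^(2/3)/H
Q/r = 90.692
(Q/r)^(2/3) = 20.186
dT = 5.38 * 20.186 / 9.098 = 11.937 K

11.937 K


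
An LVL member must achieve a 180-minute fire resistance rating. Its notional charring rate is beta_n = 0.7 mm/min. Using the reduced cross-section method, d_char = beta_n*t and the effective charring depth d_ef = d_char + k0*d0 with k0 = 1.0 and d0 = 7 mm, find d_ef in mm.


d_char = 0.7 * 180 = 126 mm
d_ef = 126 + 1.0*7 = 133 mm

133 mm


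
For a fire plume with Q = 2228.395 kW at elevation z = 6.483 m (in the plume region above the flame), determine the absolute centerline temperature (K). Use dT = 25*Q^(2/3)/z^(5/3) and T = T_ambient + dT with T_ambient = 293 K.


Q^(2/3) = 170.61
z^(5/3) = 22.540
dT = 25 * 170.61 / 22.540 = 189.22 K
T = 293 + 189.22 = 482.22 K

482.22 K


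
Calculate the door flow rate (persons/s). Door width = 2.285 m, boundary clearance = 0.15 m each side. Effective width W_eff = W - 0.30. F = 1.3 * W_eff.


W_eff = 2.285 - 0.30 = 1.985 m
F = 1.3 * 1.985 = 2.5805 persons/s

2.5805 persons/s


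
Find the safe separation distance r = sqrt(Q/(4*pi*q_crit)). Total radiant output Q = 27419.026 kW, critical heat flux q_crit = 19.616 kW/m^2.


4*pi*q_crit = 246.50
Q/(4*pi*q_crit) = 111.23
r = sqrt(111.23) = 10.547 m

10.547 m


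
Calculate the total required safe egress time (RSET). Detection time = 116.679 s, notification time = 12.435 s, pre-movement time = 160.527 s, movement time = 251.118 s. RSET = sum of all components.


Total = 116.679 + 12.435 + 160.527 + 251.118 = 540.759 s

540.759 s


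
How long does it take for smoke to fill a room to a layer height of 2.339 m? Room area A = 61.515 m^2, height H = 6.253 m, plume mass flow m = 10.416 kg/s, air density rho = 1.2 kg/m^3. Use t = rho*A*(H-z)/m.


H - z = 3.914 m
t = 1.2 * 61.515 * 3.914 / 10.416 = 27.738 s

27.738 s


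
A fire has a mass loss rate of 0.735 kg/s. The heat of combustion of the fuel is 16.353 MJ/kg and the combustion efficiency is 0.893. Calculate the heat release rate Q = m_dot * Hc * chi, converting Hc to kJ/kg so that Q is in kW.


Hc = 16.353 MJ/kg = 16.353 * 1000 kJ/kg = 16353 kJ/kg
Q = 0.735 kg/s * 16353 kJ/kg * 0.893 = 10733 kW

10733 kW


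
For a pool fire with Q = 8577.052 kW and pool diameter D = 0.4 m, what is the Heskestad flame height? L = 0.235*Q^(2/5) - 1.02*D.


Q^(2/5) = 37.440
0.235 * Q^(2/5) = 8.7984
1.02 * D = 0.408
L = 8.3904 m

8.3904 m


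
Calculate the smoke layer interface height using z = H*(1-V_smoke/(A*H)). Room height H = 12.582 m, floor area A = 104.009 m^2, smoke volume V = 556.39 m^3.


V/(A*H) = 0.42517
1 - 0.42517 = 0.57483
z = 12.582 * 0.57483 = 7.2326 m

7.2326 m


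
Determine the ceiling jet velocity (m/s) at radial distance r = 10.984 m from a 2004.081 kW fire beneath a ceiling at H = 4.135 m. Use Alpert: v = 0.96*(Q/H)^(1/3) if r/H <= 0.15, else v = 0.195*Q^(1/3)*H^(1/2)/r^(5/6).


r/H = 10.984 / 4.135 = 2.6563
r/H > 0.15, so v = 0.195*Q^(1/3)*H^(1/2)/r^(5/6)
Q^(1/3) = 12.608
H^(1/2) = 2.0335
r^(5/6) = 7.3672
v = 0.195 * 12.608 * 2.0335 / 7.3672 = 0.67859 m/s

0.67859 m/s


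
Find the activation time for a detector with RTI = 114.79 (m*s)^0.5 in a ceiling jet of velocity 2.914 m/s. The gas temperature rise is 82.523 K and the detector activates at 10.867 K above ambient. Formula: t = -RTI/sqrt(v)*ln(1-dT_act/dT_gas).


dT_act/dT_gas = 0.13168
ln(1 - 0.13168) = -0.14120
t = -114.79 / sqrt(2.914) * -0.14120 = 9.4950 s

9.4950 s


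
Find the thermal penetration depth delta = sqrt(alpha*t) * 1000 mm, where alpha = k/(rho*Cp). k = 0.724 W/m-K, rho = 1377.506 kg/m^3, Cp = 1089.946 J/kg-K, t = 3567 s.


alpha = 0.724 / (1377.506 * 1089.946) = 4.8221e-07 m^2/s
alpha * t = 0.0017201
delta = sqrt(0.0017201) * 1000 = 41.474 mm

41.474 mm


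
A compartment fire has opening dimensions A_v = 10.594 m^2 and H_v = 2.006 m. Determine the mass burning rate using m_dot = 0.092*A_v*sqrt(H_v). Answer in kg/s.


sqrt(H_v) = 1.4163
m_dot = 0.092 * 10.594 * 1.4163 = 1.3804 kg/s

1.3804 kg/s


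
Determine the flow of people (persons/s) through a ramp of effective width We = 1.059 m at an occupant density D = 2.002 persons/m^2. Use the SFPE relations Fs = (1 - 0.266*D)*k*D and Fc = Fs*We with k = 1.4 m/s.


1 - 0.266*D = 1 - 0.266*2.002 = 0.46747
Fs = 0.46747 * 1.4 * 2.002 = 1.3102 persons/(s*m)
Fc = 1.3102 * 1.059 = 1.3875 persons/s

1.3875 persons/s


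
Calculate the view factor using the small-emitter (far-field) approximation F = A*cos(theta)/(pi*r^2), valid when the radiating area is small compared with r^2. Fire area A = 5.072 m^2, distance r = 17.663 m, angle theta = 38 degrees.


cos(38 deg) = 0.78801
pi*r^2 = 980.12
F = 5.072 * 0.78801 / 980.12 = 0.0040779

0.0040779


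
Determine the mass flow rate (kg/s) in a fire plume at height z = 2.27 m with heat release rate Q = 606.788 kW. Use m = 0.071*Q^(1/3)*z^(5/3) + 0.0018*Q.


Q^(1/3) = 8.4660
z^(5/3) = 3.9208
First term = 0.071 * 8.4660 * 3.9208 = 2.3568
Second term = 0.0018 * 606.788 = 1.0922
m = 3.4490 kg/s

3.4490 kg/s


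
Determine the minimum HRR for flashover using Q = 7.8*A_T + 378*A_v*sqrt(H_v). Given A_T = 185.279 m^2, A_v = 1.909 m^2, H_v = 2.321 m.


7.8*A_T = 1445.2
sqrt(H_v) = 1.5235
378*A_v*sqrt(H_v) = 1099.3
Q = 1445.2 + 1099.3 = 2544.5 kW

2544.5 kW


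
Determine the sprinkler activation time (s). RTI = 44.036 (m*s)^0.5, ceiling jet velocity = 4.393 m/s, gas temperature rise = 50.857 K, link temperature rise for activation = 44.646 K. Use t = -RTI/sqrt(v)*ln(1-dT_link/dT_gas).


dT_link/dT_gas = 0.87787
ln(1 - 0.87787) = -2.1027
t = -44.036 / sqrt(4.393) * -2.1027 = 44.178 s

44.178 s


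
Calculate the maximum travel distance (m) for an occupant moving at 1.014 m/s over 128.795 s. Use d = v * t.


d = 1.014 * 128.795 = 130.60 m

130.60 m


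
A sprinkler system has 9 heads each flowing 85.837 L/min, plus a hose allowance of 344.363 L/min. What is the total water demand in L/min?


Sprinkler demand = 9 * 85.837 = 772.533 L/min
Total = 772.533 + 344.363 = 1116.896 L/min

1116.896 L/min


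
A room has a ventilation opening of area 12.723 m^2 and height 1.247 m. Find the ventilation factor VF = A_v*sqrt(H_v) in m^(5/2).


sqrt(H_v) = 1.1167
VF = 12.723 * 1.1167 = 14.208 m^(5/2)

14.208 m^(5/2)


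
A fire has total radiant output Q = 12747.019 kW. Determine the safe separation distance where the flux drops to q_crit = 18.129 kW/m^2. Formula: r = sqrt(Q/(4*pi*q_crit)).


4*pi*q_crit = 227.82
Q/(4*pi*q_crit) = 55.953
r = sqrt(55.953) = 7.4802 m

7.4802 m


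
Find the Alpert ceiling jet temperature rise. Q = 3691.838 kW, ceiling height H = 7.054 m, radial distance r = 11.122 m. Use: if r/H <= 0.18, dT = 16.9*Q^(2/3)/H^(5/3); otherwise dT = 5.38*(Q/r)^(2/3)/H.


r/H = 11.122 / 7.054 = 1.5767
r/H > 0.18, so dT = 5.38*(Q/r)^(2/3)/H
Q/r = 331.94
(Q/r)^(2/3) = 47.941
dT = 5.38 * 47.941 / 7.054 = 36.564 K

36.564 K


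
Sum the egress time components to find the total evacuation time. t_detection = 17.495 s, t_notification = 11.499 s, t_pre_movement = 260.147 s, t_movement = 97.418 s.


Total = 17.495 + 11.499 + 260.147 + 97.418 = 386.559 s

386.559 s


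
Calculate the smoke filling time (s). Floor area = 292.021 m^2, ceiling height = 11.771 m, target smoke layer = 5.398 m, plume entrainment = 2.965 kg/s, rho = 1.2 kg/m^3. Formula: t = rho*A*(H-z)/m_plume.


H - z = 6.373 m
t = 1.2 * 292.021 * 6.373 / 2.965 = 753.21 s

753.21 s


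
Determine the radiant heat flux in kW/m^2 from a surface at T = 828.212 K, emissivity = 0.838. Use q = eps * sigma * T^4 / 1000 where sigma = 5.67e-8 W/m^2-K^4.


T^4 = 4.7051e+11
q = 0.838 * 5.67e-8 * 4.7051e+11 / 1000 = 22.356 kW/m^2

22.356 kW/m^2


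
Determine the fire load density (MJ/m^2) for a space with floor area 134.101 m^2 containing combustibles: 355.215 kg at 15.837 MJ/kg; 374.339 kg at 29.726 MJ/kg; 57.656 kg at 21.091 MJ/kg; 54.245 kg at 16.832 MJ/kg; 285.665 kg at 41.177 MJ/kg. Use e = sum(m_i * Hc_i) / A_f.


Total energy = 355.215*15.837 + 374.339*29.726 + 57.656*21.091 + 54.245*16.832 + 285.665*41.177
= 5625.540 + 11127.60 + 1216.023 + 913.0518 + 11762.83
= 30645.04 MJ
e = 30645.04 / 134.101 = 228.52 MJ/m^2

228.52 MJ/m^2


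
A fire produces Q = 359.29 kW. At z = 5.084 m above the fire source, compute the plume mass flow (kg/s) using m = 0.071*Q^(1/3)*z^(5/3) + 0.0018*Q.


Q^(1/3) = 7.1091
z^(5/3) = 15.032
First term = 0.071 * 7.1091 * 15.032 = 7.5872
Second term = 0.0018 * 359.29 = 0.64672
m = 8.2339 kg/s

8.2339 kg/s


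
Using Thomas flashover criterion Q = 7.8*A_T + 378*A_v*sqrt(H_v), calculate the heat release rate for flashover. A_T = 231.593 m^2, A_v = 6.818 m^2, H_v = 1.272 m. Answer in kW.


7.8*A_T = 1806.4
sqrt(H_v) = 1.1278
378*A_v*sqrt(H_v) = 2906.6
Q = 1806.4 + 2906.6 = 4713.1 kW

4713.1 kW


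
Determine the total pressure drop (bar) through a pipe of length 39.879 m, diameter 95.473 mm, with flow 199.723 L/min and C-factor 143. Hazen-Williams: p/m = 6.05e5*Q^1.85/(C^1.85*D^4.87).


Q^1.85 = 18022
C^1.85 = 9713.4
D^4.87 = 4.3855e+09
p/m = 0.00025595 bar/m
p_total = 0.00025595 * 39.879 = 0.010207 bar

0.010207 bar


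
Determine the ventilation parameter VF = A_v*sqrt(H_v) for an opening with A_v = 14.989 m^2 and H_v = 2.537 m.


sqrt(H_v) = 1.5928
VF = 14.989 * 1.5928 = 23.874 m^(5/2)

23.874 m^(5/2)


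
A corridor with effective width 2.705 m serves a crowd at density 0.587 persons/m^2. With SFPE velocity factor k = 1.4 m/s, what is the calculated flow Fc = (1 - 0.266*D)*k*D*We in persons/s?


1 - 0.266*D = 1 - 0.266*0.587 = 0.84386
Fs = 0.84386 * 1.4 * 0.587 = 0.69348 persons/(s*m)
Fc = 0.69348 * 2.705 = 1.8759 persons/s

1.8759 persons/s


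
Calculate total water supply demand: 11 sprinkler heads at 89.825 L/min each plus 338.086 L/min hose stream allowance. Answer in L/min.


Sprinkler demand = 11 * 89.825 = 988.075 L/min
Total = 988.075 + 338.086 = 1326.161 L/min

1326.161 L/min


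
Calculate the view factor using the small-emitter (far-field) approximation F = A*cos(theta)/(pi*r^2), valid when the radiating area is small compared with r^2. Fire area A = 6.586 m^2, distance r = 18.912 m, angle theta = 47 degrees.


cos(47 deg) = 0.68200
pi*r^2 = 1123.6
F = 6.586 * 0.68200 / 1123.6 = 0.0039974

0.0039974


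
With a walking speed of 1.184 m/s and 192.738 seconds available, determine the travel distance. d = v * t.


d = 1.184 * 192.738 = 228.20 m

228.20 m


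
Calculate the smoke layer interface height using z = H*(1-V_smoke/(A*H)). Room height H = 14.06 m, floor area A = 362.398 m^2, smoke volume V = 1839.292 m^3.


V/(A*H) = 0.36098
1 - 0.36098 = 0.63902
z = 14.06 * 0.63902 = 8.9847 m

8.9847 m


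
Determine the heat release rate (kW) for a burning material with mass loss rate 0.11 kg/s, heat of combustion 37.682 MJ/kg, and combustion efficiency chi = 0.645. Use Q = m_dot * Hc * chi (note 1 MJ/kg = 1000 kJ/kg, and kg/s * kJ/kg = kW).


Hc = 37.682 MJ/kg = 37.682 * 1000 kJ/kg = 37682 kJ/kg
Q = 0.11 kg/s * 37682 kJ/kg * 0.645 = 2673.5 kW

2673.5 kW


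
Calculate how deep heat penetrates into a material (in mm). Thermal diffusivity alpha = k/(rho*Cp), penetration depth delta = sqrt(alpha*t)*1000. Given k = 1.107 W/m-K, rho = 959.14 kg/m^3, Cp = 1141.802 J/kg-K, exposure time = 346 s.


alpha = 1.107 / (959.14 * 1141.802) = 1.0108e-06 m^2/s
alpha * t = 0.00034974
delta = sqrt(0.00034974) * 1000 = 18.701 mm

18.701 mm


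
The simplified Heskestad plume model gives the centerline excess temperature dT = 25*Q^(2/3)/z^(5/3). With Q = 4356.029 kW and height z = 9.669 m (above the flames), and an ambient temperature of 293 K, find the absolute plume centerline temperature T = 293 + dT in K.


Q^(2/3) = 266.72
z^(5/3) = 43.884
dT = 25 * 266.72 / 43.884 = 151.95 K
T = 293 + 151.95 = 444.95 K

444.95 K


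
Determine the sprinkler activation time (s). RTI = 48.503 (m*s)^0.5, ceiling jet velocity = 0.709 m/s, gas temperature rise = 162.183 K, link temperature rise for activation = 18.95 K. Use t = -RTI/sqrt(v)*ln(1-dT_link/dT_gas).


dT_link/dT_gas = 0.11684
ln(1 - 0.11684) = -0.12425
t = -48.503 / sqrt(0.709) * -0.12425 = 7.1573 s

7.1573 s


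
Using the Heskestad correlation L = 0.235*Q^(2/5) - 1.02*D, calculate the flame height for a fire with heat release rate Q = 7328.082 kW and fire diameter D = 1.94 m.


Q^(2/5) = 35.156
0.235 * Q^(2/5) = 8.2616
1.02 * D = 1.9788
L = 6.2828 m

6.2828 m


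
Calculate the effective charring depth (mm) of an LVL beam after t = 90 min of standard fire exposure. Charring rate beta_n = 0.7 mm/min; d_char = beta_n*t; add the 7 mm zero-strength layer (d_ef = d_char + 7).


d_char = 0.7 * 90 = 63 mm
d_ef = 63 + 1.0*7 = 70 mm

70 mm


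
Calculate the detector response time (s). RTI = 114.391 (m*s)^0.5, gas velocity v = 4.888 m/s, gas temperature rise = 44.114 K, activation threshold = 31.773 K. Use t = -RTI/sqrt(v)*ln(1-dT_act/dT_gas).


dT_act/dT_gas = 0.72025
ln(1 - 0.72025) = -1.2739
t = -114.391 / sqrt(4.888) * -1.2739 = 65.909 s

65.909 s


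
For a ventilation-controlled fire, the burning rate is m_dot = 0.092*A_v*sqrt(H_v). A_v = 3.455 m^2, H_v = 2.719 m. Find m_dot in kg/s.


sqrt(H_v) = 1.6489
m_dot = 0.092 * 3.455 * 1.6489 = 0.52413 kg/s

0.52413 kg/s


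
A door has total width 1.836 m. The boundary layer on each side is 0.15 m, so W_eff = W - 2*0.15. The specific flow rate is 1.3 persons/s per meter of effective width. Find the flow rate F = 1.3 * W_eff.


W_eff = 1.836 - 0.30 = 1.536 m
F = 1.3 * 1.536 = 1.9968 persons/s

1.9968 persons/s


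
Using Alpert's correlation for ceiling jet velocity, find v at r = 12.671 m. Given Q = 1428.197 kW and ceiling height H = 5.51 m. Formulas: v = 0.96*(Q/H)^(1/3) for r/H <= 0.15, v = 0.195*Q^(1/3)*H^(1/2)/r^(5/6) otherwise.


r/H = 12.671 / 5.51 = 2.2996
r/H > 0.15, so v = 0.195*Q^(1/3)*H^(1/2)/r^(5/6)
Q^(1/3) = 11.261
H^(1/2) = 2.3473
r^(5/6) = 8.2987
v = 0.195 * 11.261 * 2.3473 / 8.2987 = 0.62115 m/s

0.62115 m/s


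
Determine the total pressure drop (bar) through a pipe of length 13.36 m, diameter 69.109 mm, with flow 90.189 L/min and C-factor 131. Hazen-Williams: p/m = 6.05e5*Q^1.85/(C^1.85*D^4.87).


Q^1.85 = 4140.3
C^1.85 = 8259.5
D^4.87 = 9.0894e+08
p/m = 0.00033366 bar/m
p_total = 0.00033366 * 13.36 = 0.0044577 bar

0.0044577 bar


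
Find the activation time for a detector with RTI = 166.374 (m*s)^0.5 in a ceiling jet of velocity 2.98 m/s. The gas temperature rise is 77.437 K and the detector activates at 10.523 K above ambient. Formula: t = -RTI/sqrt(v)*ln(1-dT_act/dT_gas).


dT_act/dT_gas = 0.13589
ln(1 - 0.13589) = -0.14606
t = -166.374 / sqrt(2.98) * -0.14606 = 14.077 s

14.077 s


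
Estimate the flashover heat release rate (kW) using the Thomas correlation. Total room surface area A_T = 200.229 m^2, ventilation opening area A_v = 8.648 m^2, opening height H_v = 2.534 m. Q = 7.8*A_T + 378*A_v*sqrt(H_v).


7.8*A_T = 1561.8
sqrt(H_v) = 1.5919
378*A_v*sqrt(H_v) = 5203.7
Q = 1561.8 + 5203.7 = 6765.5 kW

6765.5 kW


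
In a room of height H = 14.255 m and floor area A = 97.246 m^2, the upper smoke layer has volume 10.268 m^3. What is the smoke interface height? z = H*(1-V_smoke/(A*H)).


V/(A*H) = 0.0074071
1 - 0.0074071 = 0.99259
z = 14.255 * 0.99259 = 14.149 m

14.149 m


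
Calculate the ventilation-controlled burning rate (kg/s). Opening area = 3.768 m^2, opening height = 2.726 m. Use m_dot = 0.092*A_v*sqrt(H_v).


sqrt(H_v) = 1.6511
m_dot = 0.092 * 3.768 * 1.6511 = 0.57235 kg/s

0.57235 kg/s


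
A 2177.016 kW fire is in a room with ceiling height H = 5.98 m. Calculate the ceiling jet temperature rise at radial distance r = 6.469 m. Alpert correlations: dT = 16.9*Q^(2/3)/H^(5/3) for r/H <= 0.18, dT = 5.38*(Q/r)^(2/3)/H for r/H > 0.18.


r/H = 6.469 / 5.98 = 1.0818
r/H > 0.18, so dT = 5.38*(Q/r)^(2/3)/H
Q/r = 336.53
(Q/r)^(2/3) = 48.382
dT = 5.38 * 48.382 / 5.98 = 43.528 K

43.528 K


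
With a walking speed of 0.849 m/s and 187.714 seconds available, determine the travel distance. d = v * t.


d = 0.849 * 187.714 = 159.37 m

159.37 m


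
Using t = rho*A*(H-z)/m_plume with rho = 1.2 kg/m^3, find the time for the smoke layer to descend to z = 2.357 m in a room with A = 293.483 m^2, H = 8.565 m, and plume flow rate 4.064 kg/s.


H - z = 6.208 m
t = 1.2 * 293.483 * 6.208 / 4.064 = 537.98 s

537.98 s


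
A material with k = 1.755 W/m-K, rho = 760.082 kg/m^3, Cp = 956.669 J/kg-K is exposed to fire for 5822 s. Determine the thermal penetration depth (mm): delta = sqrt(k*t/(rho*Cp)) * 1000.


alpha = 1.755 / (760.082 * 956.669) = 2.4135e-06 m^2/s
alpha * t = 0.014052
delta = sqrt(0.014052) * 1000 = 118.54 mm

118.54 mm


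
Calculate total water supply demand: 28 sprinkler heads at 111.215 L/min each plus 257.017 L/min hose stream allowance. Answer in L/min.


Sprinkler demand = 28 * 111.215 = 3114.02 L/min
Total = 3114.02 + 257.017 = 3371.037 L/min

3371.037 L/min


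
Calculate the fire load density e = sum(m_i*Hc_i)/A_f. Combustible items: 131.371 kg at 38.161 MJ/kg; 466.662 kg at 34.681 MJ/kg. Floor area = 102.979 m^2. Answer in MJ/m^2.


Total energy = 131.371*38.161 + 466.662*34.681
= 5013.249 + 16184.30
= 21197.55 MJ
e = 21197.55 / 102.979 = 205.84 MJ/m^2

205.84 MJ/m^2


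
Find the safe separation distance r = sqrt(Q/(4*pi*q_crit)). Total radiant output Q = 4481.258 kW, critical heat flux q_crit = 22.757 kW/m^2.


4*pi*q_crit = 285.97
Q/(4*pi*q_crit) = 15.670
r = sqrt(15.670) = 3.9586 m

3.9586 m


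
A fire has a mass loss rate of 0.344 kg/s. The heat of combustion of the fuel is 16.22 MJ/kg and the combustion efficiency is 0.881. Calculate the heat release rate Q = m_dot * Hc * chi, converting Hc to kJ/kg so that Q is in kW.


Hc = 16.22 MJ/kg = 16.22 * 1000 kJ/kg = 16220 kJ/kg
Q = 0.344 kg/s * 16220 kJ/kg * 0.881 = 4915.7 kW

4915.7 kW


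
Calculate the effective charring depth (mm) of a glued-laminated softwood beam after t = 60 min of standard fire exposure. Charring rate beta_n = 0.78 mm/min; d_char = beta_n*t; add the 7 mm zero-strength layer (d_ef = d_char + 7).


d_char = 0.78 * 60 = 46.8 mm
d_ef = 46.8 + 1.0*7 = 53.8 mm

53.8 mm


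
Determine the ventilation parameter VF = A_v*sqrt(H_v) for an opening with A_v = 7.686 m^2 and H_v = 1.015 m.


sqrt(H_v) = 1.0075
VF = 7.686 * 1.0075 = 7.7434 m^(5/2)

7.7434 m^(5/2)


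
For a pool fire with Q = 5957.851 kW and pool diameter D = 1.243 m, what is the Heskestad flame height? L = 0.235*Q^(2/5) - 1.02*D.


Q^(2/5) = 32.362
0.235 * Q^(2/5) = 7.6051
1.02 * D = 1.2679
L = 6.3372 m

6.3372 m


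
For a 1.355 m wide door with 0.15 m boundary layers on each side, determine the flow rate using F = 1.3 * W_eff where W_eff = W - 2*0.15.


W_eff = 1.355 - 0.30 = 1.055 m
F = 1.3 * 1.055 = 1.3715 persons/s

1.3715 persons/s


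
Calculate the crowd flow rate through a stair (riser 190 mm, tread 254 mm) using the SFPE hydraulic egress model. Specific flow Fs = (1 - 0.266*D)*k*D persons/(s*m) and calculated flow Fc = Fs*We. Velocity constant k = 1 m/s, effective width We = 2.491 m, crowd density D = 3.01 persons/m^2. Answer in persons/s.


1 - 0.266*D = 1 - 0.266*3.01 = 0.19934
Fs = 0.19934 * 1 * 3.01 = 0.60001 persons/(s*m)
Fc = 0.60001 * 2.491 = 1.4946 persons/s

1.4946 persons/s


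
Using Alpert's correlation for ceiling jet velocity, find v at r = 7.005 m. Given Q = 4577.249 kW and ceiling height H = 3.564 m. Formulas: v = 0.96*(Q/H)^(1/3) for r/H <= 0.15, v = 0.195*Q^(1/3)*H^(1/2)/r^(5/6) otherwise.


r/H = 7.005 / 3.564 = 1.9655
r/H > 0.15, so v = 0.195*Q^(1/3)*H^(1/2)/r^(5/6)
Q^(1/3) = 16.604
H^(1/2) = 1.8879
r^(5/6) = 5.0642
v = 0.195 * 16.604 * 1.8879 / 5.0642 = 1.2070 m/s

1.2070 m/s


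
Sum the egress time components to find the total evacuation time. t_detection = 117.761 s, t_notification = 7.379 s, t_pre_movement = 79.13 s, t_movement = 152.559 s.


Total = 117.761 + 7.379 + 79.13 + 152.559 = 356.829 s

356.829 s


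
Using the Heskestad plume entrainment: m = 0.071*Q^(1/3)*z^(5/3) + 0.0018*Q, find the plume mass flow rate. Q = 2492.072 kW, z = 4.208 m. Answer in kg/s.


Q^(1/3) = 13.558
z^(5/3) = 10.968
First term = 0.071 * 13.558 * 10.968 = 10.558
Second term = 0.0018 * 2492.072 = 4.4857
m = 15.043 kg/s

15.043 kg/s


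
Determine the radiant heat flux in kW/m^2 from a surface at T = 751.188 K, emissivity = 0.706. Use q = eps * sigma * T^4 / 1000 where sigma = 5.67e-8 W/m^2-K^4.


T^4 = 3.1842e+11
q = 0.706 * 5.67e-8 * 3.1842e+11 / 1000 = 12.746 kW/m^2

12.746 kW/m^2


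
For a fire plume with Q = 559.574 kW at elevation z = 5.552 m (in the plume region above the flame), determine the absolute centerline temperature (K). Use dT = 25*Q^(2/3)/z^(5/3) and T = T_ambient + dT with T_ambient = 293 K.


Q^(2/3) = 67.906
z^(5/3) = 17.408
dT = 25 * 67.906 / 17.408 = 97.521 K
T = 293 + 97.521 = 390.52 K

390.52 K


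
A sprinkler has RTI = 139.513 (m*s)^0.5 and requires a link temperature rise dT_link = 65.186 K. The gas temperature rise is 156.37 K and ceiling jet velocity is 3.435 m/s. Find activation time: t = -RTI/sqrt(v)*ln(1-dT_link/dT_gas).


dT_link/dT_gas = 0.41687
ln(1 - 0.41687) = -0.53935
t = -139.513 / sqrt(3.435) * -0.53935 = 40.599 s

40.599 s


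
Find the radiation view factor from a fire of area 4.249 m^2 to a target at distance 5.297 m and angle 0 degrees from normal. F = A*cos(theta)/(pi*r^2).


cos(0 deg) = 1
pi*r^2 = 88.147
F = 4.249 * 1 / 88.147 = 0.048203

0.048203


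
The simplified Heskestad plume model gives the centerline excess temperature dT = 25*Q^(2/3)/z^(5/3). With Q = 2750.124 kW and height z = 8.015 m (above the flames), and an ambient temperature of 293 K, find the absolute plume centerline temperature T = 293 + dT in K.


Q^(2/3) = 196.29
z^(5/3) = 32.100
dT = 25 * 196.29 / 32.100 = 152.87 K
T = 293 + 152.87 = 445.87 K

445.87 K


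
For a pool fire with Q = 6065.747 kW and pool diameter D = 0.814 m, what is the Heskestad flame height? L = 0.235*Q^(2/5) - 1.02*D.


Q^(2/5) = 32.595
0.235 * Q^(2/5) = 7.6599
1.02 * D = 0.83028
L = 6.8296 m

6.8296 m


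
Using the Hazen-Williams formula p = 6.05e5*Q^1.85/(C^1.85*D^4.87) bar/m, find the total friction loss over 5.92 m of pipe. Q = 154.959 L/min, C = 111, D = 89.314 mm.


Q^1.85 = 11269
C^1.85 = 6079.2
D^4.87 = 3.1694e+09
p/m = 0.00035386 bar/m
p_total = 0.00035386 * 5.92 = 0.0020948 bar

0.0020948 bar


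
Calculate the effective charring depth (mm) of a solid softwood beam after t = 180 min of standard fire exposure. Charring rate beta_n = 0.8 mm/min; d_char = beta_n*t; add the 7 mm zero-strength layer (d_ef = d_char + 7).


d_char = 0.8 * 180 = 144 mm
d_ef = 144 + 1.0*7 = 151 mm

151 mm


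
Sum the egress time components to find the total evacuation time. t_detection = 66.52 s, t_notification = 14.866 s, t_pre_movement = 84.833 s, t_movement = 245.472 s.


Total = 66.52 + 14.866 + 84.833 + 245.472 = 411.691 s

411.691 s


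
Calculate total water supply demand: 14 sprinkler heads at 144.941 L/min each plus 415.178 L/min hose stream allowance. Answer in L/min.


Sprinkler demand = 14 * 144.941 = 2029.174 L/min
Total = 2029.174 + 415.178 = 2444.352 L/min

2444.352 L/min


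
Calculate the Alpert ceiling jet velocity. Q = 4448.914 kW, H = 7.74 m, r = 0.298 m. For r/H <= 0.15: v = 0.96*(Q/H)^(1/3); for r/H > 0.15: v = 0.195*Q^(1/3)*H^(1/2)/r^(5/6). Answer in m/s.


r/H = 0.298 / 7.74 = 0.038501
r/H <= 0.15, so v = 0.96*(Q/H)^(1/3)
Q/H = 574.80
(Q/H)^(1/3) = 8.3145
v = 0.96 * 8.3145 = 7.9819 m/s

7.9819 m/s


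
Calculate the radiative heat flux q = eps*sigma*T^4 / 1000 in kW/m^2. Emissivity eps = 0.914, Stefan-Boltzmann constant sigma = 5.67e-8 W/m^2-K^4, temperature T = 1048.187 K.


T^4 = 1.2071e+12
q = 0.914 * 5.67e-8 * 1.2071e+12 / 1000 = 62.558 kW/m^2

62.558 kW/m^2


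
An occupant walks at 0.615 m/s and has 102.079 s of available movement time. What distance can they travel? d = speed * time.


d = 0.615 * 102.079 = 62.779 m

62.779 m


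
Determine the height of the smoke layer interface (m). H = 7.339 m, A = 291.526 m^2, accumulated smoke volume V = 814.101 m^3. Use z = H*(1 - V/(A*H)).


V/(A*H) = 0.38051
1 - 0.38051 = 0.61949
z = 7.339 * 0.61949 = 4.5464 m

4.5464 m


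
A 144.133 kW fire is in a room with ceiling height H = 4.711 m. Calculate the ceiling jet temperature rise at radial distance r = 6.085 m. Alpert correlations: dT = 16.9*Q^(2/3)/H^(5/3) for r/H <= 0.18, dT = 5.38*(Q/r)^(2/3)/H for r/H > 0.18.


r/H = 6.085 / 4.711 = 1.2917
r/H > 0.18, so dT = 5.38*(Q/r)^(2/3)/H
Q/r = 23.687
(Q/r)^(2/3) = 8.2477
dT = 5.38 * 8.2477 / 4.711 = 9.4190 K

9.4190 K


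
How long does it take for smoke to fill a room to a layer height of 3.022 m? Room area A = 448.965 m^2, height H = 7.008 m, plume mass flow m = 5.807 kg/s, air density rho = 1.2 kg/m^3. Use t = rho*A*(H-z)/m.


H - z = 3.986 m
t = 1.2 * 448.965 * 3.986 / 5.807 = 369.81 s

369.81 s


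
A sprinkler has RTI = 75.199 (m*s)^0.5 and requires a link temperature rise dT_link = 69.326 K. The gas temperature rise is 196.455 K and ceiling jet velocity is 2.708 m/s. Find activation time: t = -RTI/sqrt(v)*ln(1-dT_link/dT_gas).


dT_link/dT_gas = 0.35288
ln(1 - 0.35288) = -0.43523
t = -75.199 / sqrt(2.708) * -0.43523 = 19.889 s

19.889 s


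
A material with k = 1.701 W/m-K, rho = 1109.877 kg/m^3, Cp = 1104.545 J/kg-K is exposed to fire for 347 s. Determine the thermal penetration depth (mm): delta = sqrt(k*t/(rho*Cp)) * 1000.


alpha = 1.701 / (1109.877 * 1104.545) = 1.3875e-06 m^2/s
alpha * t = 0.00048148
delta = sqrt(0.00048148) * 1000 = 21.943 mm

21.943 mm


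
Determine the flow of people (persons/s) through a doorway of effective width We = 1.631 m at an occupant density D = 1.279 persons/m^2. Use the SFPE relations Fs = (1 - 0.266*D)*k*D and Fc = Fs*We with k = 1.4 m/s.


1 - 0.266*D = 1 - 0.266*1.279 = 0.65979
Fs = 0.65979 * 1.4 * 1.279 = 1.1814 persons/(s*m)
Fc = 1.1814 * 1.631 = 1.9269 persons/s

1.9269 persons/s


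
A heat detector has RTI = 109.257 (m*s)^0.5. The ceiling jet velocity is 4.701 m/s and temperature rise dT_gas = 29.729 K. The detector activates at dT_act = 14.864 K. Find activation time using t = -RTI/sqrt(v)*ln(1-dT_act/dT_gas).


dT_act/dT_gas = 0.49998
ln(1 - 0.49998) = -0.69311
t = -109.257 / sqrt(4.701) * -0.69311 = 34.927 s

34.927 s


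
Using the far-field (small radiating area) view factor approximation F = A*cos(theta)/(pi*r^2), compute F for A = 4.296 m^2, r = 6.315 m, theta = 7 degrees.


cos(7 deg) = 0.99255
pi*r^2 = 125.28
F = 4.296 * 0.99255 / 125.28 = 0.034034

0.034034


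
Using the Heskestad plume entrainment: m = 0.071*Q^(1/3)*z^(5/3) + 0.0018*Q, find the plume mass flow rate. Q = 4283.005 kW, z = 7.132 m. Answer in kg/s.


Q^(1/3) = 16.240
z^(5/3) = 26.425
First term = 0.071 * 16.240 * 26.425 = 30.469
Second term = 0.0018 * 4283.005 = 7.7094
m = 38.179 kg/s

38.179 kg/s


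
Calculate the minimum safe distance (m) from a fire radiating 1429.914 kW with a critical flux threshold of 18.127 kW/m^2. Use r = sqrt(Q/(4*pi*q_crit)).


4*pi*q_crit = 227.79
Q/(4*pi*q_crit) = 6.2773
r = sqrt(6.2773) = 2.5055 m

2.5055 m


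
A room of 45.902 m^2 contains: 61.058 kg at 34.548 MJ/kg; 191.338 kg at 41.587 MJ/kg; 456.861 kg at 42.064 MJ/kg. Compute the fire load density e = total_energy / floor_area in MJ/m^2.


Total energy = 61.058*34.548 + 191.338*41.587 + 456.861*42.064
= 2109.432 + 7957.173 + 19217.40
= 29284.01 MJ
e = 29284.01 / 45.902 = 637.97 MJ/m^2

637.97 MJ/m^2


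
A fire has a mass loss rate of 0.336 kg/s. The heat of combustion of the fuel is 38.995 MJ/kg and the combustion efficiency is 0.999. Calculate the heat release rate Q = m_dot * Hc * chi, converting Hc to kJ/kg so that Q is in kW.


Hc = 38.995 MJ/kg = 38.995 * 1000 kJ/kg = 38995 kJ/kg
Q = 0.336 kg/s * 38995 kJ/kg * 0.999 = 13089 kW

13089 kW


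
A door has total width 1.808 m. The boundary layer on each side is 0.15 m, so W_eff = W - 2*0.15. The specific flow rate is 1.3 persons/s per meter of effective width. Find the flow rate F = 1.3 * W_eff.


W_eff = 1.808 - 0.30 = 1.508 m
F = 1.3 * 1.508 = 1.9604 persons/s

1.9604 persons/s
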